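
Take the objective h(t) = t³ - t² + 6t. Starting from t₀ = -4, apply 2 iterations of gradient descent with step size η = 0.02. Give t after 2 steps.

-7.217056

h′(t) = 3t² - 2t + 6
t₁ = -4 − 0.02·62 = -5.24
t₂ = -5.24 − 0.02·98.8528 = -7.217056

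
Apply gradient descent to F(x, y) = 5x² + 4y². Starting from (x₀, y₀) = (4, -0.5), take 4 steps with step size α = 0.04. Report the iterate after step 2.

∇F = (10x, 8y)
(x₁, y₁) = (4, -0.5) − 0.04·(40, -4) = (2.4, -0.34)
(x₂, y₂) = (2.4, -0.34) − 0.04·(24, -2.72) = (1.44, -0.2312)

(1.44, -0.2312)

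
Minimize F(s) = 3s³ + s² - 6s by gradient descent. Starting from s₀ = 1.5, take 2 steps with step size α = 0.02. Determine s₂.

F′(s) = 9s² + 2s - 6
s₁ = 1.5 − 0.02·17.25 = 1.155
s₂ = 1.155 − 0.02·8.316225 = 0.9886755

0.9886755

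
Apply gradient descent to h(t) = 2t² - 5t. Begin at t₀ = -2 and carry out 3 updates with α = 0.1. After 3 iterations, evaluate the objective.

h′(t) = 4t - 5
t₁ = -2 − 0.1·(-13) = -0.7
t₂ = -0.7 − 0.1·(-7.8) = 0.08
t₃ = 0.08 − 0.1·(-4.68) = 0.548
h(0.548) = -2.139392

-2.139392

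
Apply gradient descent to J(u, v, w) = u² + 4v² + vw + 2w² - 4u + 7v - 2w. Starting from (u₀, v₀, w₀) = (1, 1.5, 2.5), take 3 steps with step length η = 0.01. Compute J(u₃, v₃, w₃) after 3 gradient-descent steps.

14.06836163417775

∇J = (2u - 4, 8v + w + 7, v + 4w - 2)
(u₁, v₁, w₁) = (1, 1.5, 2.5) − 0.01·(-2, 21.5, 9.5) = (1.02, 1.285, 2.405)
(u₂, v₂, w₂) = (1.02, 1.285, 2.405) − 0.01·(-1.96, 19.685, 8.905) = (1.0396, 1.08815, 2.31595)
(u₃, v₃, w₃) = (1.0396, 1.08815, 2.31595) − 0.01·(-1.9208, 18.02115, 8.35195) = (1.058808, 0.9079385, 2.2324305)
J(1.058808, 0.9079385, 2.2324305) = 14.06836163417775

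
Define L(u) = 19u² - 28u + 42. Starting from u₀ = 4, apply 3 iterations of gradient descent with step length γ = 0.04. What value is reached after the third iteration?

0.278016

L′(u) = 38u - 28
u₁ = 4 − 0.04·124 = -0.96
u₂ = -0.96 − 0.04·(-64.48) = 1.6192
u₃ = 1.6192 − 0.04·33.5296 = 0.278016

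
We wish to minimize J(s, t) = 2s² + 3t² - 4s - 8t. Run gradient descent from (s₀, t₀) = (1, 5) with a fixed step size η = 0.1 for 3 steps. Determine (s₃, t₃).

∇J = (4s - 4, 6t - 8)
(s₁, t₁) = (1, 5) − 0.1·(0, 22) = (1, 2.8)
(s₂, t₂) = (1, 2.8) − 0.1·(0, 8.8) = (1, 1.92)
(s₃, t₃) = (1, 1.92) − 0.1·(0, 3.52) = (1, 1.568)

(1, 1.568)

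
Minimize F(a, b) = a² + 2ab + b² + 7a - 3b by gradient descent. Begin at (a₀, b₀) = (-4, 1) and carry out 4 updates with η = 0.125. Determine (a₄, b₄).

(-5.5625, 4.4375)

∇F = (2a + 2b + 7, 2a + 2b - 3)
Step 1: at (-4, 1), ∇F = (1, -9) → (-4, 1) − 0.125·(1, -9) = (-4.125, 2.125)
Step 2: at (-4.125, 2.125), ∇F = (3, -7) → (-4.125, 2.125) − 0.125·(3, -7) = (-4.5, 3)
Step 3: at (-4.5, 3), ∇F = (4, -6) → (-4.5, 3) − 0.125·(4, -6) = (-5, 3.75)
Step 4: at (-5, 3.75), ∇F = (4.5, -5.5) → (-5, 3.75) − 0.125·(4.5, -5.5) = (-5.5625, 4.4375)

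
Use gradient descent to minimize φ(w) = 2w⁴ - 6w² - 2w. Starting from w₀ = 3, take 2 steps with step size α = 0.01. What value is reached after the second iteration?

φ′(w) = 8w³ - 12w - 2
w₁ = 3 − 0.01·178 = 1.22
w₂ = 1.22 − 0.01·(-2.113216) = 1.24113216

1.24113216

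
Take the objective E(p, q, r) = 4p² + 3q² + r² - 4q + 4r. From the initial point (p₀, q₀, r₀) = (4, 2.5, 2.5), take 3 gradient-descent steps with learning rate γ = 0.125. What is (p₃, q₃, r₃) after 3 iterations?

(0, 0.6953125, -0.1015625)

∇E = (8p, 6q - 4, 2r + 4)
(p₁, q₁, r₁) = (4, 2.5, 2.5) − 0.125·(32, 11, 9) = (0, 1.125, 1.375)
(p₂, q₂, r₂) = (0, 1.125, 1.375) − 0.125·(0, 2.75, 6.75) = (0, 0.78125, 0.53125)
(p₃, q₃, r₃) = (0, 0.78125, 0.53125) − 0.125·(0, 0.6875, 5.0625) = (0, 0.6953125, -0.1015625)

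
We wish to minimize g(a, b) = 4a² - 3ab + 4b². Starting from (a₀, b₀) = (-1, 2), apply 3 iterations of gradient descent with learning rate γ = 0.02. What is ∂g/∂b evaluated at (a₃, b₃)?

9.652608

∇g = (8a - 3b, -3a + 8b)
(a₁, b₁) = (-1, 2) − 0.02·(-14, 19) = (-0.72, 1.62)
(a₂, b₂) = (-0.72, 1.62) − 0.02·(-10.62, 15.12) = (-0.5076, 1.3176)
(a₃, b₃) = (-0.5076, 1.3176) − 0.02·(-8.0136, 12.0636) = (-0.347328, 1.076328)
∂g/∂b at (-0.347328, 1.076328) = 9.652608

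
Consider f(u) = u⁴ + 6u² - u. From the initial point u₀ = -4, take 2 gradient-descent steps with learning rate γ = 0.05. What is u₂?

-280.215625

f′(u) = 4u³ + 12u - 1
Step 1: f′(-4) = -305; u₁ = -4 − 0.05·(-305) = 11.25
Step 2: f′(11.25) = 5829.3125; u₂ = 11.25 − 0.05·5829.3125 = -280.215625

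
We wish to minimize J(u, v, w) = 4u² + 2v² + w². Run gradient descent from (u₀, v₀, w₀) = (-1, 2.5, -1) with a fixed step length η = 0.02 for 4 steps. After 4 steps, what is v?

∇J = (8u, 4v, 2w)
(u₁, v₁, w₁) = (-1, 2.5, -1) − 0.02·(-8, 10, -2) = (-0.84, 2.3, -0.96)
(u₂, v₂, w₂) = (-0.84, 2.3, -0.96) − 0.02·(-6.72, 9.2, -1.92) = (-0.7056, 2.116, -0.9216)
(u₃, v₃, w₃) = (-0.7056, 2.116, -0.9216) − 0.02·(-5.6448, 8.464, -1.8432) = (-0.592704, 1.94672, -0.884736)
(u₄, v₄, w₄) = (-0.592704, 1.94672, -0.884736) − 0.02·(-4.741632, 7.78688, -1.769472) = (-0.49787136, 1.7909824, -0.84934656)
v = 1.7909824

1.7909824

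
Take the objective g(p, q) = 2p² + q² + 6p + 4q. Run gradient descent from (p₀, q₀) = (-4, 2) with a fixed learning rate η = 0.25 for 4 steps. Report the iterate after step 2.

∇g = (4p + 6, 2q + 4)
(p₁, q₁) = (-4, 2) − 0.25·(-10, 8) = (-1.5, 0)
(p₂, q₂) = (-1.5, 0) − 0.25·(0, 4) = (-1.5, -1)

(-1.5, -1)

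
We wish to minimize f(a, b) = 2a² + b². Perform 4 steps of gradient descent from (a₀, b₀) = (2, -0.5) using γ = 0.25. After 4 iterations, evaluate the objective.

∇f = (4a, 2b)
(a₁, b₁) = (2, -0.5) − 0.25·(8, -1) = (0, -0.25)
(a₂, b₂) = (0, -0.25) − 0.25·(0, -0.5) = (0, -0.125)
(a₃, b₃) = (0, -0.125) − 0.25·(0, -0.25) = (0, -0.0625)
(a₄, b₄) = (0, -0.0625) − 0.25·(0, -0.125) = (0, -0.03125)
f(0, -0.03125) = 0.0009765625

0.0009765625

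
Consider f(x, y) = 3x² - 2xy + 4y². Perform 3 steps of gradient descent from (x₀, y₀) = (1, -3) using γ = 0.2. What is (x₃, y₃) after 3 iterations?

∇f = (6x - 2y, -2x + 8y)
(x₁, y₁) = (1, -3) − 0.2·(12, -26) = (-1.4, 2.2)
(x₂, y₂) = (-1.4, 2.2) − 0.2·(-12.8, 20.4) = (1.16, -1.88)
(x₃, y₃) = (1.16, -1.88) − 0.2·(10.72, -17.36) = (-0.984, 1.592)

(-0.984, 1.592)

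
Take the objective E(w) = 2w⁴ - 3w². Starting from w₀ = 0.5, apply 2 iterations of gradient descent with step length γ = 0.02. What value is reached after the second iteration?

0.57960576

E′(w) = 8w³ - 6w
Step 1: E′(0.5) = -2; w₁ = 0.5 − 0.02·(-2) = 0.54
Step 2: E′(0.54) = -1.980288; w₂ = 0.54 − 0.02·(-1.980288) = 0.57960576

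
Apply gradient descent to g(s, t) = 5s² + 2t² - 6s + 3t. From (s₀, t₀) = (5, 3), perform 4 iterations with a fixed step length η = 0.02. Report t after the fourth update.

∇g = (10s - 6, 4t + 3)
Step 1: at (5, 3), ∇g = (44, 15) → (5, 3) − 0.02·(44, 15) = (4.12, 2.7)
Step 2: at (4.12, 2.7), ∇g = (35.2, 13.8) → (4.12, 2.7) − 0.02·(35.2, 13.8) = (3.416, 2.424)
Step 3: at (3.416, 2.424), ∇g = (28.16, 12.696) → (3.416, 2.424) − 0.02·(28.16, 12.696) = (2.8528, 2.17008)
Step 4: at (2.8528, 2.17008), ∇g = (22.528, 11.68032) → (2.8528, 2.17008) − 0.02·(22.528, 11.68032) = (2.40224, 1.9364736)
t = 1.9364736

1.9364736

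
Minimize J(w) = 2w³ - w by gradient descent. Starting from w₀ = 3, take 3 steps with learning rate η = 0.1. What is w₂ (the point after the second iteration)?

-5.374

J′(w) = 6w² - 1
Step 1: J′(3) = 53; w₁ = 3 − 0.1·53 = -2.3
Step 2: J′(-2.3) = 30.74; w₂ = -2.3 − 0.1·30.74 = -5.374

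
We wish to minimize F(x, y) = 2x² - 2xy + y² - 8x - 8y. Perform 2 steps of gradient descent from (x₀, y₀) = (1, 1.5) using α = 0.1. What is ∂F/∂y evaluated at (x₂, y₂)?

-6.72

∇F = (4x - 2y - 8, -2x + 2y - 8)
(x₁, y₁) = (1, 1.5) − 0.1·(-7, -7) = (1.7, 2.2)
(x₂, y₂) = (1.7, 2.2) − 0.1·(-5.6, -7) = (2.26, 2.9)
∂F/∂y at (2.26, 2.9) = -6.72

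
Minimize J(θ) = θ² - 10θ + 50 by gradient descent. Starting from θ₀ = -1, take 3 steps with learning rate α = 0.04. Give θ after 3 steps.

J′(θ) = 2θ - 10
Step 1: J′(-1) = -12; θ₁ = -1 − 0.04·(-12) = -0.52
Step 2: J′(-0.52) = -11.04; θ₂ = -0.52 − 0.04·(-11.04) = -0.0784
Step 3: J′(-0.0784) = -10.1568; θ₃ = -0.0784 − 0.04·(-10.1568) = 0.327872

0.327872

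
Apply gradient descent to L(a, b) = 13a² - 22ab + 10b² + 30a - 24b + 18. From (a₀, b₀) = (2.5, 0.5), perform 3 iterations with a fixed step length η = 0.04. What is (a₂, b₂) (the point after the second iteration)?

(1.7032, 0.8552)

∇L = (26a - 22b + 30, -22a + 20b - 24)
(a₁, b₁) = (2.5, 0.5) − 0.04·(84, -69) = (-0.86, 3.26)
(a₂, b₂) = (-0.86, 3.26) − 0.04·(-64.08, 60.12) = (1.7032, 0.8552)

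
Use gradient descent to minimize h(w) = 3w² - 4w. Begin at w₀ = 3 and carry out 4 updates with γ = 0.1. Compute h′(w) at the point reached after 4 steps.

h′(w) = 6w - 4
Step 1: h′(3) = 14; w₁ = 3 − 0.1·14 = 1.6
Step 2: h′(1.6) = 5.6; w₂ = 1.6 − 0.1·5.6 = 1.04
Step 3: h′(1.04) = 2.24; w₃ = 1.04 − 0.1·2.24 = 0.816
Step 4: h′(0.816) = 0.896; w₄ = 0.816 − 0.1·0.896 = 0.7264
h′(w) at (0.7264) = 0.3584

0.3584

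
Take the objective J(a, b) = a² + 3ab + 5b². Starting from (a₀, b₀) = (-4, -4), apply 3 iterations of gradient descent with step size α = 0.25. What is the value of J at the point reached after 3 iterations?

4044.75390625

∇J = (2a + 3b, 3a + 10b)
(a₁, b₁) = (-4, -4) − 0.25·(-20, -52) = (1, 9)
(a₂, b₂) = (1, 9) − 0.25·(29, 93) = (-6.25, -14.25)
(a₃, b₃) = (-6.25, -14.25) − 0.25·(-55.25, -161.25) = (7.5625, 26.0625)
J(7.5625, 26.0625) = 4044.75390625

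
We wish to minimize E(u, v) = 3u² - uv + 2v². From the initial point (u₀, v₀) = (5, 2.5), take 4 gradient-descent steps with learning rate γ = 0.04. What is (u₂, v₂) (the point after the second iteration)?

(3.056, 2.088)

∇E = (6u - v, -u + 4v)
Step 1: at (5, 2.5), ∇E = (27.5, 5) → (5, 2.5) − 0.04·(27.5, 5) = (3.9, 2.3)
Step 2: at (3.9, 2.3), ∇E = (21.1, 5.3) → (3.9, 2.3) − 0.04·(21.1, 5.3) = (3.056, 2.088)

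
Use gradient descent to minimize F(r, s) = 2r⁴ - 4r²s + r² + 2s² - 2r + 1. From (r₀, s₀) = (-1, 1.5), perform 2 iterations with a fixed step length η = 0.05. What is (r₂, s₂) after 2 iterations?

∇F = (8r³ - 8rs + 2r - 2, -4r² + 4s)
(r₁, s₁) = (-1, 1.5) − 0.05·(0, 2) = (-1, 1.4)
(r₂, s₂) = (-1, 1.4) − 0.05·(-0.8, 1.6) = (-0.96, 1.32)

(-0.96, 1.32)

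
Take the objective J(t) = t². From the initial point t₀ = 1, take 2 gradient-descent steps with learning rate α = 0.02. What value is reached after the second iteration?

0.9216

J′(t) = 2t
t₁ = 1 − 0.02·2 = 0.96
t₂ = 0.96 − 0.02·1.92 = 0.9216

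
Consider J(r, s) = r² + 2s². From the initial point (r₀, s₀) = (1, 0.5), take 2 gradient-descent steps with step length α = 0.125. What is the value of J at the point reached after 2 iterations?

0.34765625

∇J = (2r, 4s)
Step 1: at (1, 0.5), ∇J = (2, 2) → (1, 0.5) − 0.125·(2, 2) = (0.75, 0.25)
Step 2: at (0.75, 0.25), ∇J = (1.5, 1) → (0.75, 0.25) − 0.125·(1.5, 1) = (0.5625, 0.125)
J(0.5625, 0.125) = 0.34765625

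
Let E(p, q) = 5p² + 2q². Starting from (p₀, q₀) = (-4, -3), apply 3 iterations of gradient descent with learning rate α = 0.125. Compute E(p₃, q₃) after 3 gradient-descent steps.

∇E = (10p, 4q)
(p₁, q₁) = (-4, -3) − 0.125·(-40, -12) = (1, -1.5)
(p₂, q₂) = (1, -1.5) − 0.125·(10, -6) = (-0.25, -0.75)
(p₃, q₃) = (-0.25, -0.75) − 0.125·(-2.5, -3) = (0.0625, -0.375)
E(0.0625, -0.375) = 0.30078125

0.30078125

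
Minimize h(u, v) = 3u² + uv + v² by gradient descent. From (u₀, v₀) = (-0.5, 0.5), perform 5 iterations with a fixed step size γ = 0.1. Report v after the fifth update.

0.221205

∇h = (6u + v, u + 2v)
Step 1: at (-0.5, 0.5), ∇h = (-2.5, 0.5) → (-0.5, 0.5) − 0.1·(-2.5, 0.5) = (-0.25, 0.45)
Step 2: at (-0.25, 0.45), ∇h = (-1.05, 0.65) → (-0.25, 0.45) − 0.1·(-1.05, 0.65) = (-0.145, 0.385)
Step 3: at (-0.145, 0.385), ∇h = (-0.485, 0.625) → (-0.145, 0.385) − 0.1·(-0.485, 0.625) = (-0.0965, 0.3225)
Step 4: at (-0.0965, 0.3225), ∇h = (-0.2565, 0.5485) → (-0.0965, 0.3225) − 0.1·(-0.2565, 0.5485) = (-0.07085, 0.26765)
Step 5: at (-0.07085, 0.26765), ∇h = (-0.15745, 0.46445) → (-0.07085, 0.26765) − 0.1·(-0.15745, 0.46445) = (-0.055105, 0.221205)
v = 0.221205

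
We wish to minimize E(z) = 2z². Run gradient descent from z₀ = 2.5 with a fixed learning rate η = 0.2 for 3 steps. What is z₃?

0.02

E′(z) = 4z
Step 1: E′(2.5) = 10; z₁ = 2.5 − 0.2·10 = 0.5
Step 2: E′(0.5) = 2; z₂ = 0.5 − 0.2·2 = 0.1
Step 3: E′(0.1) = 0.4; z₃ = 0.1 − 0.2·0.4 = 0.02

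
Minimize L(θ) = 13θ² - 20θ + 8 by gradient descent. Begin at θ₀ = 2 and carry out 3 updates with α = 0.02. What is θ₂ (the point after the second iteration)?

1.0528

L′(θ) = 26θ - 20
Step 1: L′(2) = 32; θ₁ = 2 − 0.02·32 = 1.36
Step 2: L′(1.36) = 15.36; θ₂ = 1.36 − 0.02·15.36 = 1.0528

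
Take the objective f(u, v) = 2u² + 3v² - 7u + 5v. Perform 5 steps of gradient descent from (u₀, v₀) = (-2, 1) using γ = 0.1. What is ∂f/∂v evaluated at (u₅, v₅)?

0.11264

∇f = (4u - 7, 6v + 5)
Step 1: at (-2, 1), ∇f = (-15, 11) → (-2, 1) − 0.1·(-15, 11) = (-0.5, -0.1)
Step 2: at (-0.5, -0.1), ∇f = (-9, 4.4) → (-0.5, -0.1) − 0.1·(-9, 4.4) = (0.4, -0.54)
Step 3: at (0.4, -0.54), ∇f = (-5.4, 1.76) → (0.4, -0.54) − 0.1·(-5.4, 1.76) = (0.94, -0.716)
Step 4: at (0.94, -0.716), ∇f = (-3.24, 0.704) → (0.94, -0.716) − 0.1·(-3.24, 0.704) = (1.264, -0.7864)
Step 5: at (1.264, -0.7864), ∇f = (-1.944, 0.2816) → (1.264, -0.7864) − 0.1·(-1.944, 0.2816) = (1.4584, -0.81456)
∂f/∂v at (1.4584, -0.81456) = 0.11264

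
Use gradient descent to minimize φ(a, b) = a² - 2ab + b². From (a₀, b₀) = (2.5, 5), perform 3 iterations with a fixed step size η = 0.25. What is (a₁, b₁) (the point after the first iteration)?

∇φ = (2a - 2b, -2a + 2b)
(a₁, b₁) = (2.5, 5) − 0.25·(-5, 5) = (3.75, 3.75)

(3.75, 3.75)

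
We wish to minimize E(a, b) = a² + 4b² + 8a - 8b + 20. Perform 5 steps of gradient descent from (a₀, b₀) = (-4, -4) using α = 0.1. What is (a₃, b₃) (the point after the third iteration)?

∇E = (2a + 8, 8b - 8)
(a₁, b₁) = (-4, -4) − 0.1·(0, -40) = (-4, 0)
(a₂, b₂) = (-4, 0) − 0.1·(0, -8) = (-4, 0.8)
(a₃, b₃) = (-4, 0.8) − 0.1·(0, -1.6) = (-4, 0.96)

(-4, 0.96)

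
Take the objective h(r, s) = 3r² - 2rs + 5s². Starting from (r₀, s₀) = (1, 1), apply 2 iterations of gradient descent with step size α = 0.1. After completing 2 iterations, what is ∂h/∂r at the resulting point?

∇h = (6r - 2s, -2r + 10s)
Step 1: at (1, 1), ∇h = (4, 8) → (1, 1) − 0.1·(4, 8) = (0.6, 0.2)
Step 2: at (0.6, 0.2), ∇h = (3.2, 0.8) → (0.6, 0.2) − 0.1·(3.2, 0.8) = (0.28, 0.12)
∂h/∂r at (0.28, 0.12) = 1.44

1.44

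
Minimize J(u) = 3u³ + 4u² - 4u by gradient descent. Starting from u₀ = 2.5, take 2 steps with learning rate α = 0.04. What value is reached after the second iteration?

-0.159956

J′(u) = 9u² + 8u - 4
u₁ = 2.5 − 0.04·72.25 = -0.39
u₂ = -0.39 − 0.04·(-5.7511) = -0.159956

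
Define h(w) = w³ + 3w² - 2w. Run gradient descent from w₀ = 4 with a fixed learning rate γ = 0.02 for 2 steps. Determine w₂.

h′(w) = 3w² + 6w - 2
w₁ = 4 − 0.02·70 = 2.6
w₂ = 2.6 − 0.02·33.88 = 1.9224

1.9224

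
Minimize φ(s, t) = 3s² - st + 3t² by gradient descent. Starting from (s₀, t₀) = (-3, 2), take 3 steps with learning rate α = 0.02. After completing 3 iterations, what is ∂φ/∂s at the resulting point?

∇φ = (6s - t, -s + 6t)
(s₁, t₁) = (-3, 2) − 0.02·(-20, 15) = (-2.6, 1.7)
(s₂, t₂) = (-2.6, 1.7) − 0.02·(-17.3, 12.8) = (-2.254, 1.444)
(s₃, t₃) = (-2.254, 1.444) − 0.02·(-14.968, 10.918) = (-1.95464, 1.22564)
∂φ/∂s at (-1.95464, 1.22564) = -12.95348

-12.95348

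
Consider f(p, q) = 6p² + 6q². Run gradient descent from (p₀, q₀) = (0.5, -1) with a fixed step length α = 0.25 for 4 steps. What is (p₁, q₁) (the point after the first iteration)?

∇f = (12p, 12q)
Step 1: at (0.5, -1), ∇f = (6, -12) → (0.5, -1) − 0.25·(6, -12) = (-1, 2)

(-1, 2)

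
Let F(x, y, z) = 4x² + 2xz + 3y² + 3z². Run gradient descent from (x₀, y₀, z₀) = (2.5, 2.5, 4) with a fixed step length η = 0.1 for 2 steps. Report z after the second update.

∇F = (8x + 2z, 6y, 2x + 6z)
Step 1: at (2.5, 2.5, 4), ∇F = (28, 15, 29) → (2.5, 2.5, 4) − 0.1·(28, 15, 29) = (-0.3, 1, 1.1)
Step 2: at (-0.3, 1, 1.1), ∇F = (-0.2, 6, 6) → (-0.3, 1, 1.1) − 0.1·(-0.2, 6, 6) = (-0.28, 0.4, 0.5)
z = 0.5

0.5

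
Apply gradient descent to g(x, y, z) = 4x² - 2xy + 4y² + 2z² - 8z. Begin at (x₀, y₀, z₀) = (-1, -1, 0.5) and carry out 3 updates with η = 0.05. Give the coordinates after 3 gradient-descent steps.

∇g = (8x - 2y, -2x + 8y, 4z - 8)
(x₁, y₁, z₁) = (-1, -1, 0.5) − 0.05·(-6, -6, -6) = (-0.7, -0.7, 0.8)
(x₂, y₂, z₂) = (-0.7, -0.7, 0.8) − 0.05·(-4.2, -4.2, -4.8) = (-0.49, -0.49, 1.04)
(x₃, y₃, z₃) = (-0.49, -0.49, 1.04) − 0.05·(-2.94, -2.94, -3.84) = (-0.343, -0.343, 1.232)

(-0.343, -0.343, 1.232)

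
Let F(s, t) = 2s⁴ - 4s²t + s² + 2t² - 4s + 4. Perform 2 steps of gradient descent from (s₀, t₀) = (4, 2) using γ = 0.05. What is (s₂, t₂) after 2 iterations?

(2521.6904, 73.032)

∇F = (8s³ - 8st + 2s - 4, -4s² + 4t)
(s₁, t₁) = (4, 2) − 0.05·(452, -56) = (-18.6, 4.8)
(s₂, t₂) = (-18.6, 4.8) − 0.05·(-50805.808, -1364.64) = (2521.6904, 73.032)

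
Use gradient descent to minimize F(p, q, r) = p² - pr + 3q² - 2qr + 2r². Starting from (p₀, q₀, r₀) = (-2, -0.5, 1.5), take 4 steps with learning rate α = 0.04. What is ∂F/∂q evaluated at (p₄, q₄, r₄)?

∇F = (2p - r, 6q - 2r, -p - 2q + 4r)
(p₁, q₁, r₁) = (-2, -0.5, 1.5) − 0.04·(-5.5, -6, 9) = (-1.78, -0.26, 1.14)
(p₂, q₂, r₂) = (-1.78, -0.26, 1.14) − 0.04·(-4.7, -3.84, 6.86) = (-1.592, -0.1064, 0.8656)
(p₃, q₃, r₃) = (-1.592, -0.1064, 0.8656) − 0.04·(-4.0496, -2.3696, 5.2672) = (-1.430016, -0.011616, 0.654912)
(p₄, q₄, r₄) = (-1.430016, -0.011616, 0.654912) − 0.04·(-3.514944, -1.37952, 4.072896) = (-1.28941824, 0.0435648, 0.49199616)
∂F/∂q at (-1.28941824, 0.0435648, 0.49199616) = -0.72260352

-0.72260352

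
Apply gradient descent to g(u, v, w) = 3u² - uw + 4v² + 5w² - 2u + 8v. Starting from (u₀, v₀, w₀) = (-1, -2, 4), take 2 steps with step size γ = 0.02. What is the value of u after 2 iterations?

∇g = (6u - w - 2, 8v + 8, -u + 10w)
Step 1: at (-1, -2, 4), ∇g = (-12, -8, 41) → (-1, -2, 4) − 0.02·(-12, -8, 41) = (-0.76, -1.84, 3.18)
Step 2: at (-0.76, -1.84, 3.18), ∇g = (-9.74, -6.72, 32.56) → (-0.76, -1.84, 3.18) − 0.02·(-9.74, -6.72, 32.56) = (-0.5652, -1.7056, 2.5288)
u = -0.5652

-0.5652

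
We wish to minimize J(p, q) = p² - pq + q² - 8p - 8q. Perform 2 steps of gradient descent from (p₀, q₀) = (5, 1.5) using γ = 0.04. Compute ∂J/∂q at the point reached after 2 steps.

∇J = (2p - q - 8, -p + 2q - 8)
(p₁, q₁) = (5, 1.5) − 0.04·(0.5, -10) = (4.98, 1.9)
(p₂, q₂) = (4.98, 1.9) − 0.04·(0.06, -9.18) = (4.9776, 2.2672)
∂J/∂q at (4.9776, 2.2672) = -8.4432

-8.4432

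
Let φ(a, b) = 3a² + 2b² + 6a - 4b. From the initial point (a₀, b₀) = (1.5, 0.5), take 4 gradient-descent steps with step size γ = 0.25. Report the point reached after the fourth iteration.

(-0.84375, 1)

∇φ = (6a + 6, 4b - 4)
Step 1: at (1.5, 0.5), ∇φ = (15, -2) → (1.5, 0.5) − 0.25·(15, -2) = (-2.25, 1)
Step 2: at (-2.25, 1), ∇φ = (-7.5, 0) → (-2.25, 1) − 0.25·(-7.5, 0) = (-0.375, 1)
Step 3: at (-0.375, 1), ∇φ = (3.75, 0) → (-0.375, 1) − 0.25·(3.75, 0) = (-1.3125, 1)
Step 4: at (-1.3125, 1), ∇φ = (-1.875, 0) → (-1.3125, 1) − 0.25·(-1.875, 0) = (-0.84375, 1)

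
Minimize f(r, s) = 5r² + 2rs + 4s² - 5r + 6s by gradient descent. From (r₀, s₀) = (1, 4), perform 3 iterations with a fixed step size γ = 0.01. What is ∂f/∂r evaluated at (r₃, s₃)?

7.503304

∇f = (10r + 2s - 5, 2r + 8s + 6)
Step 1: at (1, 4), ∇f = (13, 40) → (1, 4) − 0.01·(13, 40) = (0.87, 3.6)
Step 2: at (0.87, 3.6), ∇f = (10.9, 36.54) → (0.87, 3.6) − 0.01·(10.9, 36.54) = (0.761, 3.2346)
Step 3: at (0.761, 3.2346), ∇f = (9.0792, 33.3988) → (0.761, 3.2346) − 0.01·(9.0792, 33.3988) = (0.670208, 2.900612)
∂f/∂r at (0.670208, 2.900612) = 7.503304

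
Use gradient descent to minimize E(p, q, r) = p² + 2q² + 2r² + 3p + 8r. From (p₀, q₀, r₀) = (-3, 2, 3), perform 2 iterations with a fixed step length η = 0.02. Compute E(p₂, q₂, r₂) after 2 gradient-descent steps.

∇E = (2p + 3, 4q, 4r + 8)
(p₁, q₁, r₁) = (-3, 2, 3) − 0.02·(-3, 8, 20) = (-2.94, 1.84, 2.6)
(p₂, q₂, r₂) = (-2.94, 1.84, 2.6) − 0.02·(-2.88, 7.36, 18.4) = (-2.8824, 1.6928, 2.232)
E(-2.8824, 1.6928, 2.232) = 33.21182144

33.21182144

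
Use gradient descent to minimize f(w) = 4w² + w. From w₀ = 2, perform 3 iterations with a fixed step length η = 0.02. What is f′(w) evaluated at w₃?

f′(w) = 8w + 1
w₁ = 2 − 0.02·17 = 1.66
w₂ = 1.66 − 0.02·14.28 = 1.3744
w₃ = 1.3744 − 0.02·11.9952 = 1.134496
f′(w) at (1.134496) = 10.075968

10.075968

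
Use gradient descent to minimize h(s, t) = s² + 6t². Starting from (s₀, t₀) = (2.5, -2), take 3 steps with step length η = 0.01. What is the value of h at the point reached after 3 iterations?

16.682212963216

∇h = (2s, 12t)
(s₁, t₁) = (2.5, -2) − 0.01·(5, -24) = (2.45, -1.76)
(s₂, t₂) = (2.45, -1.76) − 0.01·(4.9, -21.12) = (2.401, -1.5488)
(s₃, t₃) = (2.401, -1.5488) − 0.01·(4.802, -18.5856) = (2.35298, -1.362944)
h(2.35298, -1.362944) = 16.682212963216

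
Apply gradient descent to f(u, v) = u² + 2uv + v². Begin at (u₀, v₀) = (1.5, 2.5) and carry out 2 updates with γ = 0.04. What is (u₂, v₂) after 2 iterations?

(0.9112, 1.9112)

∇f = (2u + 2v, 2u + 2v)
(u₁, v₁) = (1.5, 2.5) − 0.04·(8, 8) = (1.18, 2.18)
(u₂, v₂) = (1.18, 2.18) − 0.04·(6.72, 6.72) = (0.9112, 1.9112)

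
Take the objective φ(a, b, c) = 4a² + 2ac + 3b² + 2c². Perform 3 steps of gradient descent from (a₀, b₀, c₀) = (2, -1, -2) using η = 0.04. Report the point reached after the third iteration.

(0.93632, -0.438976, -1.494912)

∇φ = (8a + 2c, 6b, 2a + 4c)
(a₁, b₁, c₁) = (2, -1, -2) − 0.04·(12, -6, -4) = (1.52, -0.76, -1.84)
(a₂, b₂, c₂) = (1.52, -0.76, -1.84) − 0.04·(8.48, -4.56, -4.32) = (1.1808, -0.5776, -1.6672)
(a₃, b₃, c₃) = (1.1808, -0.5776, -1.6672) − 0.04·(6.112, -3.4656, -4.3072) = (0.93632, -0.438976, -1.494912)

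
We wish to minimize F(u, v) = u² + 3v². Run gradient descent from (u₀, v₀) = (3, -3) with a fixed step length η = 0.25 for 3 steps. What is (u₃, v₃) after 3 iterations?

(0.375, 0.375)

∇F = (2u, 6v)
(u₁, v₁) = (3, -3) − 0.25·(6, -18) = (1.5, 1.5)
(u₂, v₂) = (1.5, 1.5) − 0.25·(3, 9) = (0.75, -0.75)
(u₃, v₃) = (0.75, -0.75) − 0.25·(1.5, -4.5) = (0.375, 0.375)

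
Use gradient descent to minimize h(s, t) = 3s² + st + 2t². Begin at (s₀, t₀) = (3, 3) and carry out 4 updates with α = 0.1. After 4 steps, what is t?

∇h = (6s + t, s + 4t)
Step 1: at (3, 3), ∇h = (21, 15) → (3, 3) − 0.1·(21, 15) = (0.9, 1.5)
Step 2: at (0.9, 1.5), ∇h = (6.9, 6.9) → (0.9, 1.5) − 0.1·(6.9, 6.9) = (0.21, 0.81)
Step 3: at (0.21, 0.81), ∇h = (2.07, 3.45) → (0.21, 0.81) − 0.1·(2.07, 3.45) = (0.003, 0.465)
Step 4: at (0.003, 0.465), ∇h = (0.483, 1.863) → (0.003, 0.465) − 0.1·(0.483, 1.863) = (-0.0453, 0.2787)
t = 0.2787

0.2787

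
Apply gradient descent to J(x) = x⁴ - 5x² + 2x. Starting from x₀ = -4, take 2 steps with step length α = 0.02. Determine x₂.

J′(x) = 4x³ - 10x + 2
Step 1: J′(-4) = -214; x₁ = -4 − 0.02·(-214) = 0.28
Step 2: J′(0.28) = -0.712192; x₂ = 0.28 − 0.02·(-0.712192) = 0.29424384

0.29424384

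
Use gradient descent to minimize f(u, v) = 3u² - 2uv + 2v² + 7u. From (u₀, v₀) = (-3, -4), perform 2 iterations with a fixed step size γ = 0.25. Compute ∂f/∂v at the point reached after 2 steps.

∇f = (6u - 2v + 7, -2u + 4v)
(u₁, v₁) = (-3, -4) − 0.25·(-3, -10) = (-2.25, -1.5)
(u₂, v₂) = (-2.25, -1.5) − 0.25·(-3.5, -1.5) = (-1.375, -1.125)
∂f/∂v at (-1.375, -1.125) = -1.75

-1.75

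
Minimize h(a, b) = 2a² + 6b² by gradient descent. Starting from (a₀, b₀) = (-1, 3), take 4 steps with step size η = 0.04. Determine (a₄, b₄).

(-0.49787136, 0.21934848)

∇h = (4a, 12b)
Step 1: at (-1, 3), ∇h = (-4, 36) → (-1, 3) − 0.04·(-4, 36) = (-0.84, 1.56)
Step 2: at (-0.84, 1.56), ∇h = (-3.36, 18.72) → (-0.84, 1.56) − 0.04·(-3.36, 18.72) = (-0.7056, 0.8112)
Step 3: at (-0.7056, 0.8112), ∇h = (-2.8224, 9.7344) → (-0.7056, 0.8112) − 0.04·(-2.8224, 9.7344) = (-0.592704, 0.421824)
Step 4: at (-0.592704, 0.421824), ∇h = (-2.370816, 5.061888) → (-0.592704, 0.421824) − 0.04·(-2.370816, 5.061888) = (-0.49787136, 0.21934848)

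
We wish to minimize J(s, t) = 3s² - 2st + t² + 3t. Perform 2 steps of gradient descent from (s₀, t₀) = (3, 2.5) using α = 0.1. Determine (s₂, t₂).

∇J = (6s - 2t, -2s + 2t + 3)
(s₁, t₁) = (3, 2.5) − 0.1·(13, 2) = (1.7, 2.3)
(s₂, t₂) = (1.7, 2.3) − 0.1·(5.6, 4.2) = (1.14, 1.88)

(1.14, 1.88)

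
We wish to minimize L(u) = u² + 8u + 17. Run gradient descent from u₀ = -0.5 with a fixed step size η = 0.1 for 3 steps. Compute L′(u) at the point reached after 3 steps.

3.584

L′(u) = 2u + 8
Step 1: L′(-0.5) = 7; u₁ = -0.5 − 0.1·7 = -1.2
Step 2: L′(-1.2) = 5.6; u₂ = -1.2 − 0.1·5.6 = -1.76
Step 3: L′(-1.76) = 4.48; u₃ = -1.76 − 0.1·4.48 = -2.208
L′(u) at (-2.208) = 3.584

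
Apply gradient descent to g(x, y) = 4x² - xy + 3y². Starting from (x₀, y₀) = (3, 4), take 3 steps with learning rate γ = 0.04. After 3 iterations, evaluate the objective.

14.922617094144

∇g = (8x - y, -x + 6y)
(x₁, y₁) = (3, 4) − 0.04·(20, 21) = (2.2, 3.16)
(x₂, y₂) = (2.2, 3.16) − 0.04·(14.44, 16.76) = (1.6224, 2.4896)
(x₃, y₃) = (1.6224, 2.4896) − 0.04·(10.4896, 13.3152) = (1.202816, 1.956992)
g(1.202816, 1.956992) = 14.922617094144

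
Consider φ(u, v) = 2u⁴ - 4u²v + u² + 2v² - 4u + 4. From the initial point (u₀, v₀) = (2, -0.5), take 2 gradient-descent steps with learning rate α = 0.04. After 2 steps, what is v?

∇φ = (8u³ - 8uv + 2u - 4, -4u² + 4v)
(u₁, v₁) = (2, -0.5) − 0.04·(72, -18) = (-0.88, 0.22)
(u₂, v₂) = (-0.88, 0.22) − 0.04·(-9.662976, -2.2176) = (-0.49348096, 0.308704)
v = 0.308704

0.308704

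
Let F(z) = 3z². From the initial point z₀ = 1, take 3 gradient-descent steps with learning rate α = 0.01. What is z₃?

F′(z) = 6z
z₁ = 1 − 0.01·6 = 0.94
z₂ = 0.94 − 0.01·5.64 = 0.8836
z₃ = 0.8836 − 0.01·5.3016 = 0.830584

0.830584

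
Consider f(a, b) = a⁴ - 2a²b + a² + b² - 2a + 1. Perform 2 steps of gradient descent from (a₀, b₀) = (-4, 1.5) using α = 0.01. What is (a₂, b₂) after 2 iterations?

(-1.48375552, 1.804128)

∇f = (4a³ - 4ab + 2a - 2, -2a² + 2b)
(a₁, b₁) = (-4, 1.5) − 0.01·(-242, -29) = (-1.58, 1.79)
(a₂, b₂) = (-1.58, 1.79) − 0.01·(-9.624448, -1.4128) = (-1.48375552, 1.804128)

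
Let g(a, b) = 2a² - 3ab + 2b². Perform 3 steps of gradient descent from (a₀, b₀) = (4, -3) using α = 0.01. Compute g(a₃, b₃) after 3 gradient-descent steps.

55.714778268102

∇g = (4a - 3b, -3a + 4b)
(a₁, b₁) = (4, -3) − 0.01·(25, -24) = (3.75, -2.76)
(a₂, b₂) = (3.75, -2.76) − 0.01·(23.28, -22.29) = (3.5172, -2.5371)
(a₃, b₃) = (3.5172, -2.5371) − 0.01·(21.6801, -20.7) = (3.300399, -2.3301)
g(3.300399, -2.3301) = 55.714778268102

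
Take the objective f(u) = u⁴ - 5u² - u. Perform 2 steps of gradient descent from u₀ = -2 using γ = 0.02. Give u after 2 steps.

f′(u) = 4u³ - 10u - 1
Step 1: f′(-2) = -13; u₁ = -2 − 0.02·(-13) = -1.74
Step 2: f′(-1.74) = -4.672096; u₂ = -1.74 − 0.02·(-4.672096) = -1.64655808

-1.64655808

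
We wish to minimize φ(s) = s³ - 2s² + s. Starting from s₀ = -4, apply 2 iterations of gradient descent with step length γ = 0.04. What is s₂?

-12.9232

φ′(s) = 3s² - 4s + 1
Step 1: φ′(-4) = 65; s₁ = -4 − 0.04·65 = -6.6
Step 2: φ′(-6.6) = 158.08; s₂ = -6.6 − 0.04·158.08 = -12.9232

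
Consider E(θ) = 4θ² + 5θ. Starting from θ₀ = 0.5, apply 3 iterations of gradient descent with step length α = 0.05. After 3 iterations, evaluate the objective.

E′(θ) = 8θ + 5
Step 1: E′(0.5) = 9; θ₁ = 0.5 − 0.05·9 = 0.05
Step 2: E′(0.05) = 5.4; θ₂ = 0.05 − 0.05·5.4 = -0.22
Step 3: E′(-0.22) = 3.24; θ₃ = -0.22 − 0.05·3.24 = -0.382
E(-0.382) = -1.326304

-1.326304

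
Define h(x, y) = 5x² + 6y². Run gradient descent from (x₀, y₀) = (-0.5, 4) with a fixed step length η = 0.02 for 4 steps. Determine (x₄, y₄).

(-0.2048, 1.33448704)

∇h = (10x, 12y)
Step 1: at (-0.5, 4), ∇h = (-5, 48) → (-0.5, 4) − 0.02·(-5, 48) = (-0.4, 3.04)
Step 2: at (-0.4, 3.04), ∇h = (-4, 36.48) → (-0.4, 3.04) − 0.02·(-4, 36.48) = (-0.32, 2.3104)
Step 3: at (-0.32, 2.3104), ∇h = (-3.2, 27.7248) → (-0.32, 2.3104) − 0.02·(-3.2, 27.7248) = (-0.256, 1.755904)
Step 4: at (-0.256, 1.755904), ∇h = (-2.56, 21.070848) → (-0.256, 1.755904) − 0.02·(-2.56, 21.070848) = (-0.2048, 1.33448704)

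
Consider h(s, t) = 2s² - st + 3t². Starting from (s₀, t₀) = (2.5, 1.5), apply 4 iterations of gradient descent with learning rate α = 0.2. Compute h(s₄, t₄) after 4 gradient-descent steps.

0.00063488

∇h = (4s - t, -s + 6t)
(s₁, t₁) = (2.5, 1.5) − 0.2·(8.5, 6.5) = (0.8, 0.2)
(s₂, t₂) = (0.8, 0.2) − 0.2·(3, 0.4) = (0.2, 0.12)
(s₃, t₃) = (0.2, 0.12) − 0.2·(0.68, 0.52) = (0.064, 0.016)
(s₄, t₄) = (0.064, 0.016) − 0.2·(0.24, 0.032) = (0.016, 0.0096)
h(0.016, 0.0096) = 0.00063488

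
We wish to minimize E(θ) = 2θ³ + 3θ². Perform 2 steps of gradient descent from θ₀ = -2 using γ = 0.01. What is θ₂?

-2.262464

E′(θ) = 6θ² + 6θ
Step 1: E′(-2) = 12; θ₁ = -2 − 0.01·12 = -2.12
Step 2: E′(-2.12) = 14.2464; θ₂ = -2.12 − 0.01·14.2464 = -2.262464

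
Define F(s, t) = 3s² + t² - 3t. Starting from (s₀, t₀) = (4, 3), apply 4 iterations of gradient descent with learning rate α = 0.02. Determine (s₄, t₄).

(2.39878144, 2.77401984)

∇F = (6s, 2t - 3)
Step 1: at (4, 3), ∇F = (24, 3) → (4, 3) − 0.02·(24, 3) = (3.52, 2.94)
Step 2: at (3.52, 2.94), ∇F = (21.12, 2.88) → (3.52, 2.94) − 0.02·(21.12, 2.88) = (3.0976, 2.8824)
Step 3: at (3.0976, 2.8824), ∇F = (18.5856, 2.7648) → (3.0976, 2.8824) − 0.02·(18.5856, 2.7648) = (2.725888, 2.827104)
Step 4: at (2.725888, 2.827104), ∇F = (16.355328, 2.654208) → (2.725888, 2.827104) − 0.02·(16.355328, 2.654208) = (2.39878144, 2.77401984)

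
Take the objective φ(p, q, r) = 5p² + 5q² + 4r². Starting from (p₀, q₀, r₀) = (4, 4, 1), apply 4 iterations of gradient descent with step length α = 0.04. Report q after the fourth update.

∇φ = (10p, 10q, 8r)
Step 1: at (4, 4, 1), ∇φ = (40, 40, 8) → (4, 4, 1) − 0.04·(40, 40, 8) = (2.4, 2.4, 0.68)
Step 2: at (2.4, 2.4, 0.68), ∇φ = (24, 24, 5.44) → (2.4, 2.4, 0.68) − 0.04·(24, 24, 5.44) = (1.44, 1.44, 0.4624)
Step 3: at (1.44, 1.44, 0.4624), ∇φ = (14.4, 14.4, 3.6992) → (1.44, 1.44, 0.4624) − 0.04·(14.4, 14.4, 3.6992) = (0.864, 0.864, 0.314432)
Step 4: at (0.864, 0.864, 0.314432), ∇φ = (8.64, 8.64, 2.515456) → (0.864, 0.864, 0.314432) − 0.04·(8.64, 8.64, 2.515456) = (0.5184, 0.5184, 0.21381376)
q = 0.5184

0.5184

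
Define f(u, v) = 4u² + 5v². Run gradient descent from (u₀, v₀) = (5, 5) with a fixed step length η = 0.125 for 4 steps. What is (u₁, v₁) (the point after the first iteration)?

(0, -1.25)

∇f = (8u, 10v)
Step 1: at (5, 5), ∇f = (40, 50) → (5, 5) − 0.125·(40, 50) = (0, -1.25)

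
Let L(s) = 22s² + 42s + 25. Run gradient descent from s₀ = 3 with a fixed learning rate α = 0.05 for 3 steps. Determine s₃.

L′(s) = 44s + 42
s₁ = 3 − 0.05·174 = -5.7
s₂ = -5.7 − 0.05·(-208.8) = 4.74
s₃ = 4.74 − 0.05·250.56 = -7.788

-7.788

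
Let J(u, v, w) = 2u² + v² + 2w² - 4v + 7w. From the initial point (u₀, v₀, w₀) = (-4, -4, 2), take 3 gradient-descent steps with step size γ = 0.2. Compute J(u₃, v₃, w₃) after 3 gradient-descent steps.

∇J = (4u, 2v - 4, 4w + 7)
Step 1: at (-4, -4, 2), ∇J = (-16, -12, 15) → (-4, -4, 2) − 0.2·(-16, -12, 15) = (-0.8, -1.6, -1)
Step 2: at (-0.8, -1.6, -1), ∇J = (-3.2, -7.2, 3) → (-0.8, -1.6, -1) − 0.2·(-3.2, -7.2, 3) = (-0.16, -0.16, -1.6)
Step 3: at (-0.16, -0.16, -1.6), ∇J = (-0.64, -4.32, 0.6) → (-0.16, -0.16, -1.6) − 0.2·(-0.64, -4.32, 0.6) = (-0.032, 0.704, -1.72)
J(-0.032, 0.704, -1.72) = -8.441536

-8.441536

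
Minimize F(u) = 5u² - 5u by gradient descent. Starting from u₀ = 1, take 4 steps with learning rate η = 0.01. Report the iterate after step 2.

0.905

F′(u) = 10u - 5
Step 1: F′(1) = 5; u₁ = 1 − 0.01·5 = 0.95
Step 2: F′(0.95) = 4.5; u₂ = 0.95 − 0.01·4.5 = 0.905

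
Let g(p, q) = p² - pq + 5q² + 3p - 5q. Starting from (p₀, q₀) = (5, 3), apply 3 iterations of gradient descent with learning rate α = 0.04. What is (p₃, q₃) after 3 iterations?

(3.81216, 1.3904)

∇g = (2p - q + 3, -p + 10q - 5)
Step 1: at (5, 3), ∇g = (10, 20) → (5, 3) − 0.04·(10, 20) = (4.6, 2.2)
Step 2: at (4.6, 2.2), ∇g = (10, 12.4) → (4.6, 2.2) − 0.04·(10, 12.4) = (4.2, 1.704)
Step 3: at (4.2, 1.704), ∇g = (9.696, 7.84) → (4.2, 1.704) − 0.04·(9.696, 7.84) = (3.81216, 1.3904)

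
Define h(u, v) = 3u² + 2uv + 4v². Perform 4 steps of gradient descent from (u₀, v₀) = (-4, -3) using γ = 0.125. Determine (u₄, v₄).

∇h = (6u + 2v, 2u + 8v)
Step 1: at (-4, -3), ∇h = (-30, -32) → (-4, -3) − 0.125·(-30, -32) = (-0.25, 1)
Step 2: at (-0.25, 1), ∇h = (0.5, 7.5) → (-0.25, 1) − 0.125·(0.5, 7.5) = (-0.3125, 0.0625)
Step 3: at (-0.3125, 0.0625), ∇h = (-1.75, -0.125) → (-0.3125, 0.0625) − 0.125·(-1.75, -0.125) = (-0.09375, 0.078125)
Step 4: at (-0.09375, 0.078125), ∇h = (-0.40625, 0.4375) → (-0.09375, 0.078125) − 0.125·(-0.40625, 0.4375) = (-0.04296875, 0.0234375)

(-0.04296875, 0.0234375)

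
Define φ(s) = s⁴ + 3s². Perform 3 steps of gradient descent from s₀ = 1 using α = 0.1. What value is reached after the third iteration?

0

φ′(s) = 4s³ + 6s
s₁ = 1 − 0.1·10 = 0
s₂ = 0 − 0.1·0 = 0
s₃ = 0 − 0.1·0 = 0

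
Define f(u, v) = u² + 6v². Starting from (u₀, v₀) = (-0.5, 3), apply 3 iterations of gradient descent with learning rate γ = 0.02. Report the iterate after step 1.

∇f = (2u, 12v)
Step 1: at (-0.5, 3), ∇f = (-1, 36) → (-0.5, 3) − 0.02·(-1, 36) = (-0.48, 2.28)

(-0.48, 2.28)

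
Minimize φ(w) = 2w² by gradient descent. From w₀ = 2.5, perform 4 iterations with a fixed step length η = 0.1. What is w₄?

φ′(w) = 4w
w₁ = 2.5 − 0.1·10 = 1.5
w₂ = 1.5 − 0.1·6 = 0.9
w₃ = 0.9 − 0.1·3.6 = 0.54
w₄ = 0.54 − 0.1·2.16 = 0.324

0.324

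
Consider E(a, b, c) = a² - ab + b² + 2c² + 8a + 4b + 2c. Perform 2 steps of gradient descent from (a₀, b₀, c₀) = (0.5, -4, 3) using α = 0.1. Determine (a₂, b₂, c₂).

(-1.795, -3.32, 0.76)

∇E = (2a - b + 8, -a + 2b + 4, 4c + 2)
Step 1: at (0.5, -4, 3), ∇E = (13, -4.5, 14) → (0.5, -4, 3) − 0.1·(13, -4.5, 14) = (-0.8, -3.55, 1.6)
Step 2: at (-0.8, -3.55, 1.6), ∇E = (9.95, -2.3, 8.4) → (-0.8, -3.55, 1.6) − 0.1·(9.95, -2.3, 8.4) = (-1.795, -3.32, 0.76)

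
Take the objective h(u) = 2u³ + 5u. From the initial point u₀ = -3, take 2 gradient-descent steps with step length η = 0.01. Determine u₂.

-4.413286

h′(u) = 6u² + 5
Step 1: h′(-3) = 59; u₁ = -3 − 0.01·59 = -3.59
Step 2: h′(-3.59) = 82.3286; u₂ = -3.59 − 0.01·82.3286 = -4.413286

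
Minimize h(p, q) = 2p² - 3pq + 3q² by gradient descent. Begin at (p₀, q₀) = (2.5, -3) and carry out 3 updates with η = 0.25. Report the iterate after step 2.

∇h = (4p - 3q, -3p + 6q)
(p₁, q₁) = (2.5, -3) − 0.25·(19, -25.5) = (-2.25, 3.375)
(p₂, q₂) = (-2.25, 3.375) − 0.25·(-19.125, 27) = (2.53125, -3.375)

(2.53125, -3.375)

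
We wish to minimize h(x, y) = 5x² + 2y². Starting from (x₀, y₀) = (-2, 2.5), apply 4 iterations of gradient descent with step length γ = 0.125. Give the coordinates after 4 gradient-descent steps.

(-0.0078125, 0.15625)

∇h = (10x, 4y)
Step 1: at (-2, 2.5), ∇h = (-20, 10) → (-2, 2.5) − 0.125·(-20, 10) = (0.5, 1.25)
Step 2: at (0.5, 1.25), ∇h = (5, 5) → (0.5, 1.25) − 0.125·(5, 5) = (-0.125, 0.625)
Step 3: at (-0.125, 0.625), ∇h = (-1.25, 2.5) → (-0.125, 0.625) − 0.125·(-1.25, 2.5) = (0.03125, 0.3125)
Step 4: at (0.03125, 0.3125), ∇h = (0.3125, 1.25) → (0.03125, 0.3125) − 0.125·(0.3125, 1.25) = (-0.0078125, 0.15625)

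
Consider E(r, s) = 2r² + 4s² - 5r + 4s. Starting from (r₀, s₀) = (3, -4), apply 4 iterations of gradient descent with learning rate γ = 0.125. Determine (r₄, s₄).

(1.359375, -0.5)

∇E = (4r - 5, 8s + 4)
(r₁, s₁) = (3, -4) − 0.125·(7, -28) = (2.125, -0.5)
(r₂, s₂) = (2.125, -0.5) − 0.125·(3.5, 0) = (1.6875, -0.5)
(r₃, s₃) = (1.6875, -0.5) − 0.125·(1.75, 0) = (1.46875, -0.5)
(r₄, s₄) = (1.46875, -0.5) − 0.125·(0.875, 0) = (1.359375, -0.5)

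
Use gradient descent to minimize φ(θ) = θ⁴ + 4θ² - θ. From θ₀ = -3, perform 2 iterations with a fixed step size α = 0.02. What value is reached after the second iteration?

-0.26245568

φ′(θ) = 4θ³ + 8θ - 1
θ₁ = -3 − 0.02·(-133) = -0.34
θ₂ = -0.34 − 0.02·(-3.877216) = -0.26245568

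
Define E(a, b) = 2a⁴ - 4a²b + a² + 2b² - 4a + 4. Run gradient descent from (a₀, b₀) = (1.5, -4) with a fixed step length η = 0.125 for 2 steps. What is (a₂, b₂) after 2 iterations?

∇E = (8a³ - 8ab + 2a - 4, -4a² + 4b)
(a₁, b₁) = (1.5, -4) − 0.125·(74, -25) = (-7.75, -0.875)
(a₂, b₂) = (-7.75, -0.875) − 0.125·(-3797.625, -243.75) = (466.953125, 29.59375)

(466.953125, 29.59375)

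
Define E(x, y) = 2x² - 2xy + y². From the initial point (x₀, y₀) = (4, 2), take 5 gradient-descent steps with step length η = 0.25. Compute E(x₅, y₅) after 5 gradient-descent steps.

0.6640625

∇E = (4x - 2y, -2x + 2y)
Step 1: at (4, 2), ∇E = (12, -4) → (4, 2) − 0.25·(12, -4) = (1, 3)
Step 2: at (1, 3), ∇E = (-2, 4) → (1, 3) − 0.25·(-2, 4) = (1.5, 2)
Step 3: at (1.5, 2), ∇E = (2, 1) → (1.5, 2) − 0.25·(2, 1) = (1, 1.75)
Step 4: at (1, 1.75), ∇E = (0.5, 1.5) → (1, 1.75) − 0.25·(0.5, 1.5) = (0.875, 1.375)
Step 5: at (0.875, 1.375), ∇E = (0.75, 1) → (0.875, 1.375) − 0.25·(0.75, 1) = (0.6875, 1.125)
E(0.6875, 1.125) = 0.6640625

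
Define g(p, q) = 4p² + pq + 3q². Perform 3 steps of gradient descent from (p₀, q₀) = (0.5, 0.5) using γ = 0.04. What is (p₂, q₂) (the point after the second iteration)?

(0.2032, 0.2608)

∇g = (8p + q, p + 6q)
(p₁, q₁) = (0.5, 0.5) − 0.04·(4.5, 3.5) = (0.32, 0.36)
(p₂, q₂) = (0.32, 0.36) − 0.04·(2.92, 2.48) = (0.2032, 0.2608)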